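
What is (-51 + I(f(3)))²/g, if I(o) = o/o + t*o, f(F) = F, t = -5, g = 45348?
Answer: 4225/45348 ≈ 0.093168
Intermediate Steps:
I(o) = 1 - 5*o (I(o) = o/o - 5*o = 1 - 5*o)
(-51 + I(f(3)))²/g = (-51 + (1 - 5*3))²/45348 = (-51 + (1 - 15))²*(1/45348) = (-51 - 14)²*(1/45348) = (-65)²*(1/45348) = 4225*(1/45348) = 4225/45348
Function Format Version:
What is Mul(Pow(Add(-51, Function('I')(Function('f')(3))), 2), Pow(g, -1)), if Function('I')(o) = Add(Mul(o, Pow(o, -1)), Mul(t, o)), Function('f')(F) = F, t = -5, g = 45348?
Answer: Rational(4225, 45348) ≈ 0.093168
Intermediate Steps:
Function('I')(o) = Add(1, Mul(-5, o)) (Function('I')(o) = Add(Mul(o, Pow(o, -1)), Mul(-5, o)) = Add(1, Mul(-5, o)))
Mul(Pow(Add(-51, Function('I')(Function('f')(3))), 2), Pow(g, -1)) = Mul(Pow(Add(-51, Add(1, Mul(-5, 3))), 2), Pow(45348, -1)) = Mul(Pow(Add(-51, Add(1, -15)), 2), Rational(1, 45348)) = Mul(Pow(Add(-51, -14), 2), Rational(1, 45348)) = Mul(Pow(-65, 2), Rational(1, 45348)) = Mul(4225, Rational(1, 45348)) = Rational(4225, 45348)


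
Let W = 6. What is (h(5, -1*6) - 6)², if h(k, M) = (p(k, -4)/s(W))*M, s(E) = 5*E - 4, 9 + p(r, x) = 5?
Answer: 4356/169 ≈ 25.775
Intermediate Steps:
p(r, x) = -4 (p(r, x) = -9 + 5 = -4)
s(E) = -4 + 5*E
h(k, M) = -2*M/13 (h(k, M) = (-4/(-4 + 5*6))*M = (-4/(-4 + 30))*M = (-4/26)*M = (-4*1/26)*M = -2*M/13)
(h(5, -1*6) - 6)² = (-(-2)*6/13 - 6)² = (-2/13*(-6) - 6)² = (12/13 - 6)² = (-66/13)² = 4356/169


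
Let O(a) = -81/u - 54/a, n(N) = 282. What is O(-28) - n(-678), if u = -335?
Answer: -1312401/4690 ≈ -279.83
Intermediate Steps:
O(a) = 81/335 - 54/a (O(a) = -81/(-335) - 54/a = -81*(-1/335) - 54/a = 81/335 - 54/a)
O(-28) - n(-678) = (81/335 - 54/(-28)) - 1*282 = (81/335 - 54*(-1/28)) - 282 = (81/335 + 27/14) - 282 = 10179/4690 - 282 = -1312401/4690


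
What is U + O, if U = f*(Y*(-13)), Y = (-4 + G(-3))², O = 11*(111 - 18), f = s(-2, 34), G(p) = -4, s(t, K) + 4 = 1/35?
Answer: 151453/35 ≈ 4327.2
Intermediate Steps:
s(t, K) = -139/35 (s(t, K) = -4 + 1/35 = -139/35)
f = -139/35 ≈ -3.9714
O = 1023 (O = 11*93 = 1023)
Y = 64 (Y = (-4 - 4)² = (-8)² = 64)
U = 115648/35 (U = -8896*(-13)/35 = -139/35*(-832) = 115648/35 ≈ 3304.2)
U + O = 115648/35 + 1023 = 151453/35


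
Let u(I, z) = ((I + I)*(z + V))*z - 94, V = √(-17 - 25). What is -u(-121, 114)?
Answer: 3145126 + 27588*I*√42 ≈ 3.1451e+6 + 1.7879e+5*I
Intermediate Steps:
V = I*√42 (V = √(-42) = I*√42 ≈ 6.4807*I)
u(I, z) = -94 + 2*I*z*(z + I*√42) (u(I, z) = ((I + I)*(z + I*√42))*z - 94 = ((2*I)*(z + I*√42))*z - 94 = (2*I*(z + I*√42))*z - 94 = 2*I*z*(z + I*√42) - 94 = -94 + 2*I*z*(z + I*√42))
-u(-121, 114) = -(-94 + 2*(-121)*114² + 2*I*(-121)*114*√42) = -(-94 + 2*(-121)*12996 - 27588*I*√42) = -(-94 - 3145032 - 27588*I*√42) = -(-3145126 - 27588*I*√42) = 3145126 + 27588*I*√42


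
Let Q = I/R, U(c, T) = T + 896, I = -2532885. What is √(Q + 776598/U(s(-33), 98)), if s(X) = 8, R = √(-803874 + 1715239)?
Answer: √(25957004152443 - 92335309521*√911365)/182273 ≈ 43.266*I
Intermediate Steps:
R = √911365 ≈ 954.65
U(c, T) = 896 + T
Q = -506577*√911365/182273 (Q = -2532885*√911365/911365 = -506577*√911365/182273 ≈ -2653.2)
√(Q + 776598/U(s(-33), 98)) = √(-506577*√911365/182273 + 776598/(896 + 98)) = √(-506577*√911365/182273 + 776598/994) = √(-506577*√911365/182273 + 776598*(1/994)) = √(-506577*√911365/182273 + 5469/7) = √(5469/7 - 506577*√911365/182273)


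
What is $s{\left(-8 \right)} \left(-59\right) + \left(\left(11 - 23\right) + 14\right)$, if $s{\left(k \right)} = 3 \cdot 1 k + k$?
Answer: $1890$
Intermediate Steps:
$s{\left(k \right)} = 4 k$ ($s{\left(k \right)} = 3 k + k = 4 k$)
$s{\left(-8 \right)} \left(-59\right) + \left(\left(11 - 23\right) + 14\right) = 4 \left(-8\right) \left(-59\right) + \left(\left(11 - 23\right) + 14\right) = \left(-32\right) \left(-59\right) + \left(-12 + 14\right) = 1888 + 2 = 1890$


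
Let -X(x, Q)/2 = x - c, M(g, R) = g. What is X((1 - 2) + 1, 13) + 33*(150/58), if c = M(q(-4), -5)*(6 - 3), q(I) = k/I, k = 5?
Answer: 4515/58 ≈ 77.845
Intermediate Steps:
q(I) = 5/I
c = -15/4 (c = (5/(-4))*(6 - 3) = (5*(-¼))*3 = -5/4*3 = -15/4 ≈ -3.7500)
X(x, Q) = -15/2 - 2*x (X(x, Q) = -2*(x - 1*(-15/4)) = -2*(x + 15/4) = -2*(15/4 + x) = -15/2 - 2*x)
X((1 - 2) + 1, 13) + 33*(150/58) = (-15/2 - 2*((1 - 2) + 1)) + 33*(150/58) = (-15/2 - 2*(-1 + 1)) + 33*(150*(1/58)) = (-15/2 - 2*0) + 33*(75/29) = (-15/2 + 0) + 2475/29 = -15/2 + 2475/29 = 4515/58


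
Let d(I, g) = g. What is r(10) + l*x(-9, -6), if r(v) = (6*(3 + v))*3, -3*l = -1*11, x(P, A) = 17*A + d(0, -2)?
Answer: -442/3 ≈ -147.33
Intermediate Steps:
x(P, A) = -2 + 17*A (x(P, A) = 17*A - 2 = -2 + 17*A)
l = 11/3 (l = -(-1)*11/3 = -⅓*(-11) = 11/3 ≈ 3.6667)
r(v) = 54 + 18*v (r(v) = (18 + 6*v)*3 = 54 + 18*v)
r(10) + l*x(-9, -6) = (54 + 18*10) + 11*(-2 + 17*(-6))/3 = (54 + 180) + 11*(-2 - 102)/3 = 234 + (11/3)*(-104) = 234 - 1144/3 = -442/3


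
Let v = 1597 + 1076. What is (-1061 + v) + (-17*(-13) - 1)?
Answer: 1832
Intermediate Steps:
v = 2673
(-1061 + v) + (-17*(-13) - 1) = (-1061 + 2673) + (-17*(-13) - 1) = 1612 + (221 - 1) = 1612 + 220 = 1832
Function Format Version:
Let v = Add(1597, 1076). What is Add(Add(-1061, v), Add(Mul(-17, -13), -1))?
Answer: 1832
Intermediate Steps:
v = 2673
Add(Add(-1061, v), Add(Mul(-17, -13), -1)) = Add(Add(-1061, 2673), Add(Mul(-17, -13), -1)) = Add(1612, Add(221, -1)) = Add(1612, 220) = 1832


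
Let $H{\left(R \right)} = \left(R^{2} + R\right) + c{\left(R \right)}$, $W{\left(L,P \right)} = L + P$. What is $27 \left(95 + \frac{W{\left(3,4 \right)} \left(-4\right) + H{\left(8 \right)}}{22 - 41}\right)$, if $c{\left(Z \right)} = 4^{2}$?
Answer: $\frac{47115}{19} \approx 2479.7$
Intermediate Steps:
$c{\left(Z \right)} = 16$
$H{\left(R \right)} = 16 + R + R^{2}$ ($H{\left(R \right)} = \left(R^{2} + R\right) + 16 = \left(R + R^{2}\right) + 16 = 16 + R + R^{2}$)
$27 \left(95 + \frac{W{\left(3,4 \right)} \left(-4\right) + H{\left(8 \right)}}{22 - 41}\right) = 27 \left(95 + \frac{\left(3 + 4\right) \left(-4\right) + \left(16 + 8 + 8^{2}\right)}{22 - 41}\right) = 27 \left(95 + \frac{7 \left(-4\right) + \left(16 + 8 + 64\right)}{-19}\right) = 27 \left(95 + \left(-28 + 88\right) \left(- \frac{1}{19}\right)\right) = 27 \left(95 + 60 \left(- \frac{1}{19}\right)\right) = 27 \left(95 - \frac{60}{19}\right) = 27 \cdot \frac{1745}{19} = \frac{47115}{19}$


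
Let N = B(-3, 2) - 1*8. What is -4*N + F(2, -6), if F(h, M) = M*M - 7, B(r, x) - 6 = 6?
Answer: 13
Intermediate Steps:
B(r, x) = 12 (B(r, x) = 6 + 6 = 12)
F(h, M) = -7 + M**2 (F(h, M) = M**2 - 7 = -7 + M**2)
N = 4 (N = 12 - 1*8 = 12 - 8 = 4)
-4*N + F(2, -6) = -4*4 + (-7 + (-6)**2) = -16 + (-7 + 36) = -16 + 29 = 13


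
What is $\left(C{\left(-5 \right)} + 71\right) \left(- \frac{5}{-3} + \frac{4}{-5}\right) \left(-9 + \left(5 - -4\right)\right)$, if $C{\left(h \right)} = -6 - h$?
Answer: $0$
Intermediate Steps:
$\left(C{\left(-5 \right)} + 71\right) \left(- \frac{5}{-3} + \frac{4}{-5}\right) \left(-9 + \left(5 - -4\right)\right) = \left(\left(-6 - -5\right) + 71\right) \left(- \frac{5}{-3} + \frac{4}{-5}\right) \left(-9 + \left(5 - -4\right)\right) = \left(\left(-6 + 5\right) + 71\right) \left(\left(-5\right) \left(- \frac{1}{3}\right) + 4 \left(- \frac{1}{5}\right)\right) \left(-9 + \left(5 + 4\right)\right) = \left(-1 + 71\right) \left(\frac{5}{3} - \frac{4}{5}\right) \left(-9 + 9\right) = 70 \cdot \frac{13}{15} \cdot 0 = 70 \cdot 0 = 0$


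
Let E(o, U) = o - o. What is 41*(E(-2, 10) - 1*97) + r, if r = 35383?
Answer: 31406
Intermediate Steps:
E(o, U) = 0
41*(E(-2, 10) - 1*97) + r = 41*(0 - 1*97) + 35383 = 41*(0 - 97) + 35383 = 41*(-97) + 35383 = -3977 + 35383 = 31406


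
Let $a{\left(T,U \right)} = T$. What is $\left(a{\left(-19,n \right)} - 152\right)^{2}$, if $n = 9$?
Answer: $29241$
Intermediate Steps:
$\left(a{\left(-19,n \right)} - 152\right)^{2} = \left(-19 - 152\right)^{2} = \left(-171\right)^{2} = 29241$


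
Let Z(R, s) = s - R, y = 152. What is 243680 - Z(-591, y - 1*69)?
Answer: 243006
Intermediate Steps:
243680 - Z(-591, y - 1*69) = 243680 - ((152 - 1*69) - 1*(-591)) = 243680 - ((152 - 69) + 591) = 243680 - (83 + 591) = 243680 - 1*674 = 243680 - 674 = 243006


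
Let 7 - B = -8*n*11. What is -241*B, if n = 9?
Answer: -192559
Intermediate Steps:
B = 799 (B = 7 - (-8*9)*11 = 7 - (-72)*11 = 7 - 1*(-792) = 7 + 792 = 799)
-241*B = -241*799 = -192559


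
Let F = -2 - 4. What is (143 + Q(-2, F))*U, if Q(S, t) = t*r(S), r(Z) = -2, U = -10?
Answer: -1550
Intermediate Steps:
F = -6
Q(S, t) = -2*t (Q(S, t) = t*(-2) = -2*t)
(143 + Q(-2, F))*U = (143 - 2*(-6))*(-10) = (143 + 12)*(-10) = 155*(-10) = -1550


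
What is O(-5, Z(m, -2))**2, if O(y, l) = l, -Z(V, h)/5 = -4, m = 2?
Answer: 400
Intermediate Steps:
Z(V, h) = 20 (Z(V, h) = -5*(-4) = 20)
O(-5, Z(m, -2))**2 = 20**2 = 400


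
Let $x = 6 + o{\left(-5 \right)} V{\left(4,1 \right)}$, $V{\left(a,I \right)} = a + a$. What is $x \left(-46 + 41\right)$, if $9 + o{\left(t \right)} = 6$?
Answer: $90$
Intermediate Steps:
$V{\left(a,I \right)} = 2 a$
$o{\left(t \right)} = -3$ ($o{\left(t \right)} = -9 + 6 = -3$)
$x = -18$ ($x = 6 - 3 \cdot 2 \cdot 4 = 6 - 24 = -18$)
$x \left(-46 + 41\right) = - 18 \left(-46 + 41\right) = \left(-18\right) \left(-5\right) = 90$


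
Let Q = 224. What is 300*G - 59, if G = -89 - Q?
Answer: -93959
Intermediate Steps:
G = -313 (G = -89 - 1*224 = -89 - 224 = -313)
300*G - 59 = 300*(-313) - 59 = -93900 - 59 = -93959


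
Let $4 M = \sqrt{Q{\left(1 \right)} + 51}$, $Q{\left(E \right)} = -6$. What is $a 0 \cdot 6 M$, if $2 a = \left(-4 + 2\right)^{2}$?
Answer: $0$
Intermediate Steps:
$a = 2$ ($a = \frac{\left(-4 + 2\right)^{2}}{2} = \frac{\left(-2\right)^{2}}{2} = \frac{1}{2} \cdot 4 = 2$)
$M = \frac{3 \sqrt{5}}{4}$ ($M = \frac{\sqrt{-6 + 51}}{4} = \frac{\sqrt{45}}{4} = \frac{3 \sqrt{5}}{4} \approx 1.6771$)
$a 0 \cdot 6 M = 2 \cdot 0 \cdot 6 \frac{3 \sqrt{5}}{4} = 2 \cdot 0 \frac{3 \sqrt{5}}{4} = 0 \frac{3 \sqrt{5}}{4} = 0$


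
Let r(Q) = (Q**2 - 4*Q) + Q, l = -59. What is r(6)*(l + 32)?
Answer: -486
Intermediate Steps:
r(Q) = Q**2 - 3*Q
r(6)*(l + 32) = (6*(-3 + 6))*(-59 + 32) = (6*3)*(-27) = 18*(-27) = -486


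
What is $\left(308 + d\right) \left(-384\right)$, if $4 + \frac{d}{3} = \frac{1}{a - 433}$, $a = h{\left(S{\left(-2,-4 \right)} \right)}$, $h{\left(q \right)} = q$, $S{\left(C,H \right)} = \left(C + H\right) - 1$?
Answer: $- \frac{6251376}{55} \approx -1.1366 \cdot 10^{5}$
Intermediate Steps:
$S{\left(C,H \right)} = -1 + C + H$
$a = -7$ ($a = -1 - 2 - 4 = -7$)
$d = - \frac{5283}{440}$ ($d = -12 + \frac{3}{-7 - 433} = -12 + \frac{3}{-440} = -12 + 3 \left(- \frac{1}{440}\right) = -12 - \frac{3}{440} = - \frac{5283}{440} \approx -12.007$)
$\left(308 + d\right) \left(-384\right) = \left(308 - \frac{5283}{440}\right) \left(-384\right) = \frac{130237}{440} \left(-384\right) = - \frac{6251376}{55}$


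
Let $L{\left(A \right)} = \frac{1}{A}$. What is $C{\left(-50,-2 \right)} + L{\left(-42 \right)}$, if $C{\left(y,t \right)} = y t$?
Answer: $\frac{4199}{42} \approx 99.976$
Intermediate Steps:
$C{\left(y,t \right)} = t y$
$C{\left(-50,-2 \right)} + L{\left(-42 \right)} = \left(-2\right) \left(-50\right) + \frac{1}{-42} = 100 - \frac{1}{42} = \frac{4199}{42}$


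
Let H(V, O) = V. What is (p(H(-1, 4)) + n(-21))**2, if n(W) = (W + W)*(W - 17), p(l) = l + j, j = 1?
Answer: 2547216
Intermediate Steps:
p(l) = 1 + l (p(l) = l + 1 = 1 + l)
n(W) = 2*W*(-17 + W) (n(W) = (2*W)*(-17 + W) = 2*W*(-17 + W))
(p(H(-1, 4)) + n(-21))**2 = ((1 - 1) + 2*(-21)*(-17 - 21))**2 = (0 + 2*(-21)*(-38))**2 = (0 + 1596)**2 = 1596**2 = 2547216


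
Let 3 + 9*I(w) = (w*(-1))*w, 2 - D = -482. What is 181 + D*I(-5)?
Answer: -11923/9 ≈ -1324.8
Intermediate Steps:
D = 484 (D = 2 - 1*(-482) = 2 + 482 = 484)
I(w) = -⅓ - w²/9 (I(w) = -⅓ + ((w*(-1))*w)/9 = -⅓ + ((-w)*w)/9 = -⅓ + (-w²)/9 = -⅓ - w²/9)
181 + D*I(-5) = 181 + 484*(-⅓ - ⅑*(-5)²) = 181 + 484*(-⅓ - ⅑*25) = 181 + 484*(-⅓ - 25/9) = 181 + 484*(-28/9) = 181 - 13552/9 = -11923/9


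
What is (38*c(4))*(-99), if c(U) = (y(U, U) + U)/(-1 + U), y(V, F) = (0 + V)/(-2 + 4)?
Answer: -7524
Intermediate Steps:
y(V, F) = V/2
c(U) = 3*U/(2*(-1 + U)) (c(U) = (U/2 + U)/(-1 + U) = (3*U/2)/(-1 + U) = 3*U/(2*(-1 + U)))
(38*c(4))*(-99) = (38*((3/2)*4/(-1 + 4)))*(-99) = (38*((3/2)*4/3))*(-99) = (38*((3/2)*4*(1/3)))*(-99) = (38*2)*(-99) = 76*(-99) = -7524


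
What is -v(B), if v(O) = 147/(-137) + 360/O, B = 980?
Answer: 4737/6713 ≈ 0.70565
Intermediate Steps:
v(O) = -147/137 + 360/O (v(O) = 147*(-1/137) + 360/O = -147/137 + 360/O)
-v(B) = -(-147/137 + 360/980) = -(-147/137 + 360*(1/980)) = -(-147/137 + 18/49) = -1*(-4737/6713) = 4737/6713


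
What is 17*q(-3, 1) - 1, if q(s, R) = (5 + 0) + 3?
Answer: 135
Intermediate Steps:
q(s, R) = 8 (q(s, R) = 5 + 3 = 8)
17*q(-3, 1) - 1 = 17*8 - 1 = 136 - 1 = 135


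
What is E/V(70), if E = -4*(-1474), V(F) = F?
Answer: 2948/35 ≈ 84.229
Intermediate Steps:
E = 5896
E/V(70) = 5896/70 = 5896*(1/70) = 2948/35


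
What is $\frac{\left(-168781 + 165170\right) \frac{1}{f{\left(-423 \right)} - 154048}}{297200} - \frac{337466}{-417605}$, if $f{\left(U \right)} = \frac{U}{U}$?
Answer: $\frac{3090025845769211}{3823822599536400} \approx 0.8081$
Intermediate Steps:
$f{\left(U \right)} = 1$
$\frac{\left(-168781 + 165170\right) \frac{1}{f{\left(-423 \right)} - 154048}}{297200} - \frac{337466}{-417605} = \frac{\left(-168781 + 165170\right) \frac{1}{1 - 154048}}{297200} - \frac{337466}{-417605} = - \frac{3611}{-154047} \cdot \frac{1}{297200} - - \frac{337466}{417605} = \left(-3611\right) \left(- \frac{1}{154047}\right) \frac{1}{297200} + \frac{337466}{417605} = \frac{3611}{154047} \cdot \frac{1}{297200} + \frac{337466}{417605} = \frac{3611}{45782768400} + \frac{337466}{417605} = \frac{3090025845769211}{3823822599536400}$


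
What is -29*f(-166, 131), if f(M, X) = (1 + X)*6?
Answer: -22968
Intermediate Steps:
f(M, X) = 6 + 6*X
-29*f(-166, 131) = -29*(6 + 6*131) = -29*(6 + 786) = -29*792 = -22968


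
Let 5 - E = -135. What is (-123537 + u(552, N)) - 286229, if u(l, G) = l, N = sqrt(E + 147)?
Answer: -409214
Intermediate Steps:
E = 140 (E = 5 - 1*(-135) = 5 + 135 = 140)
N = sqrt(287) (N = sqrt(140 + 147) = sqrt(287) ≈ 16.941)
(-123537 + u(552, N)) - 286229 = (-123537 + 552) - 286229 = -122985 - 286229 = -409214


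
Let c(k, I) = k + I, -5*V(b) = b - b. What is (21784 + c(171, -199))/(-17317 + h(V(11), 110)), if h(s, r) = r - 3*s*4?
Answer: -21756/17207 ≈ -1.2644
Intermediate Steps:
V(b) = 0 (V(b) = -(b - b)/5 = -⅕*0 = 0)
h(s, r) = r - 12*s
c(k, I) = I + k
(21784 + c(171, -199))/(-17317 + h(V(11), 110)) = (21784 + (-199 + 171))/(-17317 + (110 - 12*0)) = (21784 - 28)/(-17317 + (110 + 0)) = 21756/(-17317 + 110) = 21756/(-17207) = 21756*(-1/17207) = -21756/17207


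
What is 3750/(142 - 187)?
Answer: -250/3 ≈ -83.333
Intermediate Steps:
3750/(142 - 187) = 3750/(-45) = -1/45*3750 = -250/3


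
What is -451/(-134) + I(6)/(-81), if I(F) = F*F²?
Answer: 281/402 ≈ 0.69901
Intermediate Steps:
I(F) = F³
-451/(-134) + I(6)/(-81) = -451/(-134) + 6³/(-81) = -451*(-1/134) + 216*(-1/81) = 451/134 - 8/3 = 281/402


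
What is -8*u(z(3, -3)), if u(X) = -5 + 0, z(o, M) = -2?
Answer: 40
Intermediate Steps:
u(X) = -5
-8*u(z(3, -3)) = -8*(-5) = 40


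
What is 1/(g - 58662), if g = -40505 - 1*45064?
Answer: -1/144231 ≈ -6.9333e-6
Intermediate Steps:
g = -85569 (g = -40505 - 45064 = -85569)
1/(g - 58662) = 1/(-85569 - 58662) = 1/(-144231) = -1/144231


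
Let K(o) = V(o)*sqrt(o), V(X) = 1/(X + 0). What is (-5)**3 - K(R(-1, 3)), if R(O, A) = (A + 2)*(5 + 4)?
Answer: -125 - sqrt(5)/15 ≈ -125.15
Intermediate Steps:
V(X) = 1/X
R(O, A) = 18 + 9*A (R(O, A) = (2 + A)*9 = 18 + 9*A)
K(o) = 1/sqrt(o) (K(o) = sqrt(o)/o = 1/sqrt(o))
(-5)**3 - K(R(-1, 3)) = (-5)**3 - 1/sqrt(18 + 9*3) = -125 - 1/sqrt(18 + 27) = -125 - 1/sqrt(45) = -125 - sqrt(5)/15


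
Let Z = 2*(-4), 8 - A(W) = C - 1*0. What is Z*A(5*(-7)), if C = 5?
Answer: -24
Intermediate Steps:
A(W) = 3 (A(W) = 8 - (5 - 1*0) = 8 - (5 + 0) = 8 - 1*5 = 8 - 5 = 3)
Z = -8
Z*A(5*(-7)) = -8*3 = -24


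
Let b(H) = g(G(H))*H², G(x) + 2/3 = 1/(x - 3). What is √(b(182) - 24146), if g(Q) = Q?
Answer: I*√13277551614/537 ≈ 214.58*I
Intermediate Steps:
G(x) = -⅔ + 1/(-3 + x) (G(x) = -⅔ + 1/(x - 3) = -⅔ + 1/(-3 + x))
b(H) = H²*(9 - 2*H)/(3*(-3 + H)) (b(H) = ((9 - 2*H)/(3*(-3 + H)))*H² = H²*(9 - 2*H)/(3*(-3 + H)))
√(b(182) - 24146) = √((⅓)*182²*(9 - 2*182)/(-3 + 182) - 24146) = √((⅓)*33124*(9 - 364)/179 - 24146) = √((⅓)*33124*(1/179)*(-355) - 24146) = √(-11759020/537 - 24146) = √(-24725422/537) = I*√13277551614/537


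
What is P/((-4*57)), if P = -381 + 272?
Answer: 109/228 ≈ 0.47807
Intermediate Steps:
P = -109
P/((-4*57)) = -109/((-4*57)) = -109/(-228) = -109*(-1/228) = 109/228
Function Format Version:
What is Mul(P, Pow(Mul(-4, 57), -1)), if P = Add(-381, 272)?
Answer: Rational(109, 228) ≈ 0.47807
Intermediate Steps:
P = -109
Mul(P, Pow(Mul(-4, 57), -1)) = Mul(-109, Pow(Mul(-4, 57), -1)) = Mul(-109, Pow(-228, -1)) = Mul(-109, Rational(-1, 228)) = Rational(109, 228)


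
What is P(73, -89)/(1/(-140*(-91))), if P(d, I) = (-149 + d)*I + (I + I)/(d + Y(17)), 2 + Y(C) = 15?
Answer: 3704320620/43 ≈ 8.6147e+7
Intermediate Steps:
Y(C) = 13 (Y(C) = -2 + 15 = 13)
P(d, I) = I*(-149 + d) + 2*I/(13 + d) (P(d, I) = (-149 + d)*I + (I + I)/(d + 13) = I*(-149 + d) + (2*I)/(13 + d) = I*(-149 + d) + 2*I/(13 + d))
P(73, -89)/(1/(-140*(-91))) = (-89*(-1935 + 73² - 136*73)/(13 + 73))/(1/(-140*(-91))) = (-89*(-1935 + 5329 - 9928)/86)/(1/12740) = (-89*1/86*(-6534))/(1/12740) = (290763/43)*12740 = 3704320620/43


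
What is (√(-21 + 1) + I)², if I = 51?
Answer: 2581 + 204*I*√5 ≈ 2581.0 + 456.16*I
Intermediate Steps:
(√(-21 + 1) + I)² = (√(-21 + 1) + 51)² = (√(-20) + 51)² = (2*I*√5 + 51)² = (51 + 2*I*√5)²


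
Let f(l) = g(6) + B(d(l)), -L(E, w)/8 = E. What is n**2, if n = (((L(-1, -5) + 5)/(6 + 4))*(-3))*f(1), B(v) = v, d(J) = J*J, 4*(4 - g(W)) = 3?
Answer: 439569/1600 ≈ 274.73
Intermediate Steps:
L(E, w) = -8*E
g(W) = 13/4 (g(W) = 4 - 1/4*3 = 4 - 3/4 = 13/4)
d(J) = J**2
f(l) = 13/4 + l**2
n = -663/40 (n = (((-8*(-1) + 5)/(6 + 4))*(-3))*(13/4 + 1**2) = (((8 + 5)/10)*(-3))*(13/4 + 1) = ((13*(1/10))*(-3))*(17/4) = ((13/10)*(-3))*(17/4) = -39/10*17/4 = -663/40 ≈ -16.575)
n**2 = (-663/40)**2 = 439569/1600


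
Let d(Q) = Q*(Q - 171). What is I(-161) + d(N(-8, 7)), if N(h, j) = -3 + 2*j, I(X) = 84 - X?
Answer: -1515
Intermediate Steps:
d(Q) = Q*(-171 + Q)
I(-161) + d(N(-8, 7)) = (84 - 1*(-161)) + (-3 + 2*7)*(-171 + (-3 + 2*7)) = (84 + 161) + (-3 + 14)*(-171 + (-3 + 14)) = 245 + 11*(-171 + 11) = 245 + 11*(-160) = 245 - 1760 = -1515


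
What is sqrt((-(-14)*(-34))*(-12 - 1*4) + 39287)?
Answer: sqrt(46903) ≈ 216.57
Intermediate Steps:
sqrt((-(-14)*(-34))*(-12 - 1*4) + 39287) = sqrt((-14*34)*(-12 - 4) + 39287) = sqrt(-476*(-16) + 39287) = sqrt(7616 + 39287) = sqrt(46903)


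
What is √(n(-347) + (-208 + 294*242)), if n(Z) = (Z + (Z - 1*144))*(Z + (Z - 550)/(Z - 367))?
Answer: √5107493447/119 ≈ 600.56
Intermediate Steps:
n(Z) = (-144 + 2*Z)*(Z + (-550 + Z)/(-367 + Z)) (n(Z) = (Z + (Z - 144))*(Z + (-550 + Z)/(-367 + Z)) = (Z + (-144 + Z))*(Z + (-550 + Z)/(-367 + Z)) = (-144 + 2*Z)*(Z + (-550 + Z)/(-367 + Z)))
√(n(-347) + (-208 + 294*242)) = √(2*(39600 + (-347)³ - 438*(-347)² + 25802*(-347))/(-367 - 347) + (-208 + 294*242)) = √(2*(39600 - 41781923 - 438*120409 - 8953294)/(-714) + (-208 + 71148)) = √(2*(-1/714)*(39600 - 41781923 - 52739142 - 8953294) + 70940) = √(2*(-1/714)*(-103434759) + 70940) = √(34478253/119 + 70940) = √(42920113/119) = √5107493447/119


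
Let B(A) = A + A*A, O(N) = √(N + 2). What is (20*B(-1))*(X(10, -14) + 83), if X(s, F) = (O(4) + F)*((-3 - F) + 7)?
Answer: 0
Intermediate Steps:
O(N) = √(2 + N)
X(s, F) = (4 - F)*(F + √6) (X(s, F) = (√(2 + 4) + F)*((-3 - F) + 7) = (√6 + F)*(4 - F) = (F + √6)*(4 - F) = (4 - F)*(F + √6))
B(A) = A + A²
(20*B(-1))*(X(10, -14) + 83) = (20*(-(1 - 1)))*((-1*(-14)² + 4*(-14) + 4*√6 - 1*(-14)*√6) + 83) = (20*(-1*0))*((-1*196 - 56 + 4*√6 + 14*√6) + 83) = (20*0)*((-196 - 56 + 4*√6 + 14*√6) + 83) = 0*((-252 + 18*√6) + 83) = 0*(-169 + 18*√6) = 0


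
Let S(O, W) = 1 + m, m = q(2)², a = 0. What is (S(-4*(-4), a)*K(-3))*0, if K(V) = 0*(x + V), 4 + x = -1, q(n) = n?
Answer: 0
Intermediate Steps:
x = -5 (x = -4 - 1 = -5)
m = 4 (m = 2² = 4)
K(V) = 0 (K(V) = 0*(-5 + V) = 0)
S(O, W) = 5 (S(O, W) = 1 + 4 = 5)
(S(-4*(-4), a)*K(-3))*0 = (5*0)*0 = 0*0 = 0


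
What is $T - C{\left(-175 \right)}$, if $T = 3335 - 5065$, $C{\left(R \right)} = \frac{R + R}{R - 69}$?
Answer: $- \frac{211235}{122} \approx -1731.4$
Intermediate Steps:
$C{\left(R \right)} = \frac{2 R}{-69 + R}$
$T = -1730$ ($T = 3335 - 5065 = -1730$)
$T - C{\left(-175 \right)} = -1730 - 2 \left(-175\right) \frac{1}{-69 - 175} = -1730 - 2 \left(-175\right) \frac{1}{-244} = -1730 - 2 \left(-175\right) \left(- \frac{1}{244}\right) = -1730 - \frac{175}{122} = - \frac{211235}{122}$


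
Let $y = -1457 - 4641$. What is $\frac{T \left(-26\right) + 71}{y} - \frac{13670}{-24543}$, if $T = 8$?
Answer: $\frac{86722051}{149663214} \approx 0.57945$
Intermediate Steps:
$y = -6098$
$\frac{T \left(-26\right) + 71}{y} - \frac{13670}{-24543} = \frac{8 \left(-26\right) + 71}{-6098} - \frac{13670}{-24543} = \left(-208 + 71\right) \left(- \frac{1}{6098}\right) - - \frac{13670}{24543} = \left(-137\right) \left(- \frac{1}{6098}\right) + \frac{13670}{24543} = \frac{137}{6098} + \frac{13670}{24543} = \frac{86722051}{149663214}$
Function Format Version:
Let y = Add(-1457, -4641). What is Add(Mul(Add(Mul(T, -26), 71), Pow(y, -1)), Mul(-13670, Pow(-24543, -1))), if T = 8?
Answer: Rational(86722051, 149663214) ≈ 0.57945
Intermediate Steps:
y = -6098
Add(Mul(Add(Mul(T, -26), 71), Pow(y, -1)), Mul(-13670, Pow(-24543, -1))) = Add(Mul(Add(Mul(8, -26), 71), Pow(-6098, -1)), Mul(-13670, Pow(-24543, -1))) = Add(Mul(Add(-208, 71), Rational(-1, 6098)), Mul(-13670, Rational(-1, 24543))) = Add(Mul(-137, Rational(-1, 6098)), Rational(13670, 24543)) = Add(Rational(137, 6098), Rational(13670, 24543)) = Rational(86722051, 149663214)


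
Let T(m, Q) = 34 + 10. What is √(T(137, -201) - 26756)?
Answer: 6*I*√742 ≈ 163.44*I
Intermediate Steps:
T(m, Q) = 44
√(T(137, -201) - 26756) = √(44 - 26756) = √(-26712) = 6*I*√742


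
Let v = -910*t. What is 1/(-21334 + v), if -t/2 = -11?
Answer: -1/41354 ≈ -2.4181e-5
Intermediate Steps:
t = 22 (t = -2*(-11) = 22)
v = -20020 (v = -910*22 = -455*44 = -20020)
1/(-21334 + v) = 1/(-21334 - 20020) = 1/(-41354) = -1/41354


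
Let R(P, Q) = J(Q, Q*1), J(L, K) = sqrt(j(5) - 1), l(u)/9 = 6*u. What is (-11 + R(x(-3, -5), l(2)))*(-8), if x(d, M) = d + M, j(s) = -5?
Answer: 88 - 8*I*sqrt(6) ≈ 88.0 - 19.596*I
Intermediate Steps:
x(d, M) = M + d
l(u) = 54*u (l(u) = 9*(6*u) = 54*u)
J(L, K) = I*sqrt(6) (J(L, K) = sqrt(-5 - 1) = sqrt(-6) = I*sqrt(6))
R(P, Q) = I*sqrt(6)
(-11 + R(x(-3, -5), l(2)))*(-8) = (-11 + I*sqrt(6))*(-8) = 88 - 8*I*sqrt(6)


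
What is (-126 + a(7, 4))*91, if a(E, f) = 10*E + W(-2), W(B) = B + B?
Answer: -5460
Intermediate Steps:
W(B) = 2*B
a(E, f) = -4 + 10*E (a(E, f) = 10*E + 2*(-2) = 10*E - 4 = -4 + 10*E)
(-126 + a(7, 4))*91 = (-126 + (-4 + 10*7))*91 = (-126 + (-4 + 70))*91 = (-126 + 66)*91 = -60*91 = -5460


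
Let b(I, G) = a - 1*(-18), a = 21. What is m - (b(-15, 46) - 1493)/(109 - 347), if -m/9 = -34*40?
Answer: 1455833/119 ≈ 12234.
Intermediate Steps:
m = 12240 (m = -(-306)*40 = -9*(-1360) = 12240)
b(I, G) = 39 (b(I, G) = 21 - 1*(-18) = 21 + 18 = 39)
m - (b(-15, 46) - 1493)/(109 - 347) = 12240 - (39 - 1493)/(109 - 347) = 12240 - (-1454)/(-238) = 12240 - (-1454)*(-1)/238 = 12240 - 1*727/119 = 12240 - 727/119 = 1455833/119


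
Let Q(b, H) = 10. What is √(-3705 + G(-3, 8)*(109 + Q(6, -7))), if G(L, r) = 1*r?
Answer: I*√2753 ≈ 52.469*I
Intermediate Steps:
G(L, r) = r
√(-3705 + G(-3, 8)*(109 + Q(6, -7))) = √(-3705 + 8*(109 + 10)) = √(-3705 + 8*119) = √(-3705 + 952) = √(-2753) = I*√2753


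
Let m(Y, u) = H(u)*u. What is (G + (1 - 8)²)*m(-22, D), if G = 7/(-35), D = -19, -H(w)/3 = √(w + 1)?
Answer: 41724*I*√2/5 ≈ 11801.0*I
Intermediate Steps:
H(w) = -3*√(1 + w) (H(w) = -3*√(w + 1) = -3*√(1 + w))
m(Y, u) = -3*u*√(1 + u) (m(Y, u) = (-3*√(1 + u))*u = -3*u*√(1 + u))
G = -⅕ (G = 7*(-1/35) = -⅕ ≈ -0.20000)
(G + (1 - 8)²)*m(-22, D) = (-⅕ + (1 - 8)²)*(-3*(-19)*√(1 - 19)) = (-⅕ + (-7)²)*(-3*(-19)*√(-18)) = (-⅕ + 49)*(-3*(-19)*3*I*√2) = 244*(171*I*√2)/5 = 41724*I*√2/5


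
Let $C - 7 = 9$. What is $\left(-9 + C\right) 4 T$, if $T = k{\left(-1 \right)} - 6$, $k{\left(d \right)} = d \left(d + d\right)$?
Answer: $-112$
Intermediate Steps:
$C = 16$ ($C = 7 + 9 = 16$)
$k{\left(d \right)} = 2 d^{2}$ ($k{\left(d \right)} = d 2 d = 2 d^{2}$)
$T = -4$ ($T = 2 \left(-1\right)^{2} - 6 = 2 \cdot 1 - 6 = 2 - 6 = -4$)
$\left(-9 + C\right) 4 T = \left(-9 + 16\right) 4 \left(-4\right) = 7 \cdot 4 \left(-4\right) = 28 \left(-4\right) = -112$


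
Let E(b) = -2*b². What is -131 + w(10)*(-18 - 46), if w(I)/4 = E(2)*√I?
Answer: -131 + 2048*√10 ≈ 6345.3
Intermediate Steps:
w(I) = -32*√I (w(I) = 4*((-2*2²)*√I) = 4*((-2*4)*√I) = 4*(-8*√I) = -32*√I)
-131 + w(10)*(-18 - 46) = -131 + (-32*√10)*(-18 - 46) = -131 - 32*√10*(-64) = -131 + 2048*√10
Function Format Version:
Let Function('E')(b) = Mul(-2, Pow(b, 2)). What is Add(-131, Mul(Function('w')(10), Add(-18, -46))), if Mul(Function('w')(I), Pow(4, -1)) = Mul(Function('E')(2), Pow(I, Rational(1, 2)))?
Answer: Add(-131, Mul(2048, Pow(10, Rational(1, 2)))) ≈ 6345.3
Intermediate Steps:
Function('w')(I) = Mul(-32, Pow(I, Rational(1, 2))) (Function('w')(I) = Mul(4, Mul(Mul(-2, Pow(2, 2)), Pow(I, Rational(1, 2)))) = Mul(4, Mul(Mul(-2, 4), Pow(I, Rational(1, 2)))) = Mul(4, Mul(-8, Pow(I, Rational(1, 2)))) = Mul(-32, Pow(I, Rational(1, 2))))
Add(-131, Mul(Function('w')(10), Add(-18, -46))) = Add(-131, Mul(Mul(-32, Pow(10, Rational(1, 2))), Add(-18, -46))) = Add(-131, Mul(Mul(-32, Pow(10, Rational(1, 2))), -64)) = Add(-131, Mul(2048, Pow(10, Rational(1, 2))))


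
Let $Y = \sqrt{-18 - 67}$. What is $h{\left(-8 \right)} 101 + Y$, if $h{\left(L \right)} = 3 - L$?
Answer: $1111 + i \sqrt{85} \approx 1111.0 + 9.2195 i$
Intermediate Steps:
$Y = i \sqrt{85}$ ($Y = \sqrt{-85} = i \sqrt{85} \approx 9.2195 i$)
$h{\left(-8 \right)} 101 + Y = \left(3 - -8\right) 101 + i \sqrt{85} = \left(3 + 8\right) 101 + i \sqrt{85} = 11 \cdot 101 + i \sqrt{85} = 1111 + i \sqrt{85}$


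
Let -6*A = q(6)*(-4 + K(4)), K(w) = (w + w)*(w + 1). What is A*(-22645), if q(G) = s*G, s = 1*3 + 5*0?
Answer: 2445660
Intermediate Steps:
s = 3 (s = 3 + 0 = 3)
q(G) = 3*G
K(w) = 2*w*(1 + w) (K(w) = (2*w)*(1 + w) = 2*w*(1 + w))
A = -108 (A = -3*6*(-4 + 2*4*(1 + 4))/6 = -3*(-4 + 2*4*5) = -3*(-4 + 40) = -3*36 = -⅙*648 = -108)
A*(-22645) = -108*(-22645) = 2445660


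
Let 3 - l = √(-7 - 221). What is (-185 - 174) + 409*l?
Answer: 868 - 818*I*√57 ≈ 868.0 - 6175.8*I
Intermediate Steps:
l = 3 - 2*I*√57 (l = 3 - √(-7 - 221) = 3 - √(-228) = 3 - 2*I*√57 ≈ 3.0 - 15.1*I)
(-185 - 174) + 409*l = (-185 - 174) + 409*(3 - 2*I*√57) = -359 + (1227 - 818*I*√57) = 868 - 818*I*√57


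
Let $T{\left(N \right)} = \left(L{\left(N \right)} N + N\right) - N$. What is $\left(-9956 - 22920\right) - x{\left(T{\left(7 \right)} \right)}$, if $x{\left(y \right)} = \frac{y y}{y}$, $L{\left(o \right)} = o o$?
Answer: $-33219$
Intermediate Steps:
$L{\left(o \right)} = o^{2}$
$T{\left(N \right)} = N^{3}$ ($T{\left(N \right)} = \left(N^{2} N + N\right) - N = \left(N^{3} + N\right) - N = \left(N + N^{3}\right) - N = N^{3}$)
$x{\left(y \right)} = y$ ($x{\left(y \right)} = \frac{y^{2}}{y} = y$)
$\left(-9956 - 22920\right) - x{\left(T{\left(7 \right)} \right)} = \left(-9956 - 22920\right) - 7^{3} = -32876 - 343 = -33219$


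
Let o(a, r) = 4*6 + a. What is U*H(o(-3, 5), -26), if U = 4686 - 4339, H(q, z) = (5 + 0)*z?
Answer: -45110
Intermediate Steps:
o(a, r) = 24 + a
H(q, z) = 5*z
U = 347
U*H(o(-3, 5), -26) = 347*(5*(-26)) = 347*(-130) = -45110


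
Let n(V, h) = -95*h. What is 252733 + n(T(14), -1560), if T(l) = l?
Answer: 400933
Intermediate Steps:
252733 + n(T(14), -1560) = 252733 - 95*(-1560) = 252733 + 148200 = 400933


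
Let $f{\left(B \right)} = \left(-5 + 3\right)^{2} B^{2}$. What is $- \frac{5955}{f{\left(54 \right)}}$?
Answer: $- \frac{1985}{3888} \approx -0.51055$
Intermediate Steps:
$f{\left(B \right)} = 4 B^{2}$ ($f{\left(B \right)} = \left(-2\right)^{2} B^{2} = 4 B^{2}$)
$- \frac{5955}{f{\left(54 \right)}} = - \frac{5955}{4 \cdot 54^{2}} = - \frac{5955}{4 \cdot 2916} = - \frac{5955}{11664} = \left(-5955\right) \frac{1}{11664} = - \frac{1985}{3888}$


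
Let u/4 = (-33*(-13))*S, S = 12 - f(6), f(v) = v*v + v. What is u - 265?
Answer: -51745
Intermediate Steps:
f(v) = v + v² (f(v) = v² + v = v + v²)
S = -30 (S = 12 - 6*(1 + 6) = 12 - 6*7 = 12 - 1*42 = 12 - 42 = -30)
u = -51480 (u = 4*(-33*(-13)*(-30)) = 4*(429*(-30)) = 4*(-12870) = -51480)
u - 265 = -51480 - 265 = -51745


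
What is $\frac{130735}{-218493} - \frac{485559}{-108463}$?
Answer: $\frac{8355575662}{2154400569} \approx 3.8784$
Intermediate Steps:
$\frac{130735}{-218493} - \frac{485559}{-108463} = 130735 \left(- \frac{1}{218493}\right) - - \frac{485559}{108463} = - \frac{11885}{19863} + \frac{485559}{108463} = \frac{8355575662}{2154400569}$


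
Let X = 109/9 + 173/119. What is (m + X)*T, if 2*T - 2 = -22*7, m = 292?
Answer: -24871760/1071 ≈ -23223.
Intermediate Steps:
X = 14528/1071 (X = 109*(1/9) + 173*(1/119) = 109/9 + 173/119 = 14528/1071 ≈ 13.565)
T = -76 (T = 1 + (-22*7)/2 = 1 + (1/2)*(-154) = 1 - 77 = -76)
(m + X)*T = (292 + 14528/1071)*(-76) = (327260/1071)*(-76) = -24871760/1071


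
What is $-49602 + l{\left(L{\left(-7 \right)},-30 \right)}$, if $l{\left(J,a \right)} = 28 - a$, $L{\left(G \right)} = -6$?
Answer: $-49544$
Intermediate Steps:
$-49602 + l{\left(L{\left(-7 \right)},-30 \right)} = -49602 + \left(28 - -30\right) = -49602 + \left(28 + 30\right) = -49602 + 58 = -49544$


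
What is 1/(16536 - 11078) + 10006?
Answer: 54612749/5458 ≈ 10006.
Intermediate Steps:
1/(16536 - 11078) + 10006 = 1/5458 + 10006 = 54612749/5458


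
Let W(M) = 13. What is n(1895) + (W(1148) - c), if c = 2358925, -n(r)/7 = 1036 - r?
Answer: -2352899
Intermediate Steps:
n(r) = -7252 + 7*r (n(r) = -7*(1036 - r) = -7252 + 7*r)
n(1895) + (W(1148) - c) = (-7252 + 7*1895) + (13 - 1*2358925) = (-7252 + 13265) + (13 - 2358925) = 6013 - 2358912 = -2352899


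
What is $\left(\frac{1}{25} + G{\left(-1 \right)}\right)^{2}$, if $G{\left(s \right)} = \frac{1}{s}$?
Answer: $\frac{576}{625} \approx 0.9216$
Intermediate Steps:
$\left(\frac{1}{25} + G{\left(-1 \right)}\right)^{2} = \left(\frac{1}{25} + \frac{1}{-1}\right)^{2} = \left(\frac{1}{25} - 1\right)^{2} = \left(- \frac{24}{25}\right)^{2} = \frac{576}{625}$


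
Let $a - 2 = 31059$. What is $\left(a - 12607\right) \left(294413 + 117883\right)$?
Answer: $7608510384$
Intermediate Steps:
$a = 31061$ ($a = 2 + 31059 = 31061$)
$\left(a - 12607\right) \left(294413 + 117883\right) = \left(31061 - 12607\right) \left(294413 + 117883\right) = 18454 \cdot 412296 = 7608510384$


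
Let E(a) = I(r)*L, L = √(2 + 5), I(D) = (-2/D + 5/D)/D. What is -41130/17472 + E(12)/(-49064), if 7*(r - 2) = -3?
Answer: -6855/2912 - 147*√7/5936744 ≈ -2.3541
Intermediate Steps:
r = 11/7 (r = 2 + (⅐)*(-3) = 2 - 3/7 = 11/7 ≈ 1.5714)
I(D) = 3/D² (I(D) = (3/D)/D = 3/D²)
L = √7 ≈ 2.6458
E(a) = 147*√7/121 (E(a) = (3/(11/7)²)*√7 = (3*(49/121))*√7 = 147*√7/121)
-41130/17472 + E(12)/(-49064) = -41130/17472 + (147*√7/121)/(-49064) = -41130*1/17472 + (147*√7/121)*(-1/49064) = -6855/2912 - 147*√7/5936744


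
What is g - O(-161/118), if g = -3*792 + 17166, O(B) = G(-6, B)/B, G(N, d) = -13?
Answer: 2379656/161 ≈ 14780.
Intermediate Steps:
O(B) = -13/B
g = 14790 (g = -2376 + 17166 = 14790)
g - O(-161/118) = 14790 - (-13)/((-161/118)) = 14790 - (-13)/((-161*1/118)) = 14790 - (-13)/(-161/118) = 14790 - (-13)*(-118)/161 = 14790 - 1*1534/161 = 14790 - 1534/161 = 2379656/161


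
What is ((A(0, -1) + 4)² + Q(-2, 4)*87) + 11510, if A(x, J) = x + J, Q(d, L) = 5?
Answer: 11954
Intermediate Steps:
A(x, J) = J + x
((A(0, -1) + 4)² + Q(-2, 4)*87) + 11510 = (((-1 + 0) + 4)² + 5*87) + 11510 = ((-1 + 4)² + 435) + 11510 = (3² + 435) + 11510 = (9 + 435) + 11510 = 444 + 11510 = 11954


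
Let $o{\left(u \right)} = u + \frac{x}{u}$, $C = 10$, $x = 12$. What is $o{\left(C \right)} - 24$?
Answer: $- \frac{64}{5} \approx -12.8$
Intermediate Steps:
$o{\left(u \right)} = u + \frac{12}{u}$
$o{\left(C \right)} - 24 = \left(10 + \frac{12}{10}\right) - 24 = \left(10 + 12 \cdot \frac{1}{10}\right) - 24 = \left(10 + \frac{6}{5}\right) - 24 = \frac{56}{5} - 24 = - \frac{64}{5}$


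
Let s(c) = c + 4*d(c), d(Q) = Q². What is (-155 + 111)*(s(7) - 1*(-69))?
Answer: -11968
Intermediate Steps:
s(c) = c + 4*c²
(-155 + 111)*(s(7) - 1*(-69)) = (-155 + 111)*(7*(1 + 4*7) - 1*(-69)) = -44*(7*(1 + 28) + 69) = -44*(7*29 + 69) = -44*(203 + 69) = -44*272 = -11968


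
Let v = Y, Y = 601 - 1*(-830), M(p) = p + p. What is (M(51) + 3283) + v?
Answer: 4816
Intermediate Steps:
M(p) = 2*p
Y = 1431 (Y = 601 + 830 = 1431)
v = 1431
(M(51) + 3283) + v = (2*51 + 3283) + 1431 = (102 + 3283) + 1431 = 3385 + 1431 = 4816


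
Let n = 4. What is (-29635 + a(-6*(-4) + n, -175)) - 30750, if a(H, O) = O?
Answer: -60560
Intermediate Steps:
(-29635 + a(-6*(-4) + n, -175)) - 30750 = (-29635 - 175) - 30750 = -29810 - 30750 = -60560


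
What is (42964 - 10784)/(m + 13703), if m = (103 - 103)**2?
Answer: 32180/13703 ≈ 2.3484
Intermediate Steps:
m = 0 (m = 0**2 = 0)
(42964 - 10784)/(m + 13703) = (42964 - 10784)/(0 + 13703) = 32180/13703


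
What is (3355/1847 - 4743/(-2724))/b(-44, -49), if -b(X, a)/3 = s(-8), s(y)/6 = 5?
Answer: -5966447/150936840 ≈ -0.039529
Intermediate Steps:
s(y) = 30 (s(y) = 6*5 = 30)
b(X, a) = -90 (b(X, a) = -3*30 = -90)
(3355/1847 - 4743/(-2724))/b(-44, -49) = (3355/1847 - 4743/(-2724))/(-90) = (3355*(1/1847) - 4743*(-1/2724))*(-1/90) = (3355/1847 + 1581/908)*(-1/90) = (5966447/1677076)*(-1/90) = -5966447/150936840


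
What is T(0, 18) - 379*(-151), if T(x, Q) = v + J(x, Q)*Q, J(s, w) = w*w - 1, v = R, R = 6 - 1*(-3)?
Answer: 63052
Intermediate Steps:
R = 9 (R = 6 + 3 = 9)
v = 9
J(s, w) = -1 + w² (J(s, w) = w² - 1 = -1 + w²)
T(x, Q) = 9 + Q*(-1 + Q²) (T(x, Q) = 9 + (-1 + Q²)*Q = 9 + Q*(-1 + Q²))
T(0, 18) - 379*(-151) = (9 + 18³ - 1*18) - 379*(-151) = (9 + 5832 - 18) + 57229 = 5823 + 57229 = 63052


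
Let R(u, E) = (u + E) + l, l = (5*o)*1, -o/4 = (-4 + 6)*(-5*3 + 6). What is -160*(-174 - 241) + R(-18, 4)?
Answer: 66746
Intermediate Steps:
o = 72 (o = -4*(-4 + 6)*(-5*3 + 6) = -8*(-15 + 6) = -8*(-9) = -4*(-18) = 72)
l = 360 (l = (5*72)*1 = 360*1 = 360)
R(u, E) = 360 + E + u (R(u, E) = (u + E) + 360 = (E + u) + 360 = 360 + E + u)
-160*(-174 - 241) + R(-18, 4) = -160*(-174 - 241) + (360 + 4 - 18) = -160*(-415) + 346 = 66400 + 346 = 66746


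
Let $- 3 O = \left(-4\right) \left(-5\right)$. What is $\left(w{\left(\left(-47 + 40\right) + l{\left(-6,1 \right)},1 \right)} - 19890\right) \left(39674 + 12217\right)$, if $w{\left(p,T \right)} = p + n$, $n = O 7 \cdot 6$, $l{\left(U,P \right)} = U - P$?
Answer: $-1047367944$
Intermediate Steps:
$O = - \frac{20}{3}$ ($O = - \frac{\left(-4\right) \left(-5\right)}{3} = \left(- \frac{1}{3}\right) 20 = - \frac{20}{3} \approx -6.6667$)
$n = -280$ ($n = \left(- \frac{20}{3}\right) 7 \cdot 6 = \left(- \frac{140}{3}\right) 6 = -280$)
$w{\left(p,T \right)} = -280 + p$ ($w{\left(p,T \right)} = p - 280 = -280 + p$)
$\left(w{\left(\left(-47 + 40\right) + l{\left(-6,1 \right)},1 \right)} - 19890\right) \left(39674 + 12217\right) = \left(\left(-280 + \left(\left(-47 + 40\right) - 7\right)\right) - 19890\right) \left(39674 + 12217\right) = \left(\left(-280 - 14\right) - 19890\right) 51891 = \left(-294 - 19890\right) 51891 = \left(-20184\right) 51891 = -1047367944$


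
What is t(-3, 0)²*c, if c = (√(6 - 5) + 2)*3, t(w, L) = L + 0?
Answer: 0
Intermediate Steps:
t(w, L) = L
c = 9 (c = (√1 + 2)*3 = (1 + 2)*3 = 3*3 = 9)
t(-3, 0)²*c = 0²*9 = 0*9 = 0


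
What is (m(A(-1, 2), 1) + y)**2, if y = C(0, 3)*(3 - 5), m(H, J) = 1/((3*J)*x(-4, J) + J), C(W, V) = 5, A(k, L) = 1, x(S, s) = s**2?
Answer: 1521/16 ≈ 95.063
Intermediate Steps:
m(H, J) = 1/(J + 3*J**3) (m(H, J) = 1/((3*J)*J**2 + J) = 1/(3*J**3 + J) = 1/(J + 3*J**3))
y = -10 (y = 5*(3 - 5) = 5*(-2) = -10)
(m(A(-1, 2), 1) + y)**2 = (1/(1 + 3*1**3) - 10)**2 = (1/(1 + 3*1) - 10)**2 = (1/(1 + 3) - 10)**2 = (1/4 - 10)**2 = (-39/4)**2 = 1521/16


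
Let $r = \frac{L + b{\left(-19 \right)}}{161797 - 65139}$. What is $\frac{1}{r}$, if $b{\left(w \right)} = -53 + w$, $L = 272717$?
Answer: $\frac{3118}{8795} \approx 0.35452$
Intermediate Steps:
$r = \frac{8795}{3118}$ ($r = \frac{272717 - 72}{161797 - 65139} = \frac{272717 - 72}{96658} = 272645 \cdot \frac{1}{96658} = \frac{8795}{3118} \approx 2.8207$)
$\frac{1}{r} = \frac{1}{\frac{8795}{3118}} = \frac{3118}{8795}$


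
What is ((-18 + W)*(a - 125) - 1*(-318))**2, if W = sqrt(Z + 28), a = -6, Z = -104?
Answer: 5856740 - 1402224*I*sqrt(19) ≈ 5.8567e+6 - 6.1122e+6*I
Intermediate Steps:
W = 2*I*sqrt(19) (W = sqrt(-104 + 28) = sqrt(-76) = 2*I*sqrt(19) ≈ 8.7178*I)
((-18 + W)*(a - 125) - 1*(-318))**2 = ((-18 + 2*I*sqrt(19))*(-6 - 125) - 1*(-318))**2 = ((-18 + 2*I*sqrt(19))*(-131) + 318)**2 = ((2358 - 262*I*sqrt(19)) + 318)**2 = (2676 - 262*I*sqrt(19))**2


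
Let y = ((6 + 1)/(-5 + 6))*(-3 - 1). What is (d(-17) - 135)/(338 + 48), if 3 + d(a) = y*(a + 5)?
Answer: 99/193 ≈ 0.51295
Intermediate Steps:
y = -28 (y = (7/1)*(-4) = (7*1)*(-4) = 7*(-4) = -28)
d(a) = -143 - 28*a (d(a) = -3 - 28*(a + 5) = -3 - 28*(5 + a) = -3 + (-140 - 28*a) = -143 - 28*a)
(d(-17) - 135)/(338 + 48) = ((-143 - 28*(-17)) - 135)/(338 + 48) = ((-143 + 476) - 135)/386 = (333 - 135)*(1/386) = 198*(1/386) = 99/193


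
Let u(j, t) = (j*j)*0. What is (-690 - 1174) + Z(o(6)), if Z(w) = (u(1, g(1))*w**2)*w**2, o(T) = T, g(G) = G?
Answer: -1864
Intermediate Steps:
u(j, t) = 0 (u(j, t) = j**2*0 = 0)
Z(w) = 0 (Z(w) = (0*w**2)*w**2 = 0*w**2 = 0)
(-690 - 1174) + Z(o(6)) = (-690 - 1174) + 0 = -1864 + 0 = -1864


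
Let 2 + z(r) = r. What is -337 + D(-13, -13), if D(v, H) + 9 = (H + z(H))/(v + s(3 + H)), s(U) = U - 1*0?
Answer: -7930/23 ≈ -344.78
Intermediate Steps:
s(U) = U (s(U) = U + 0 = U)
z(r) = -2 + r
D(v, H) = -9 + (-2 + 2*H)/(3 + H + v) (D(v, H) = -9 + (H + (-2 + H))/(v + (3 + H)) = -9 + (-2 + 2*H)/(3 + H + v))
-337 + D(-13, -13) = -337 + (-29 - 9*(-13) - 7*(-13))/(3 - 13 - 13) = -337 + (-29 + 117 + 91)/(-23) = -337 - 1/23*179 = -337 - 179/23 = -7930/23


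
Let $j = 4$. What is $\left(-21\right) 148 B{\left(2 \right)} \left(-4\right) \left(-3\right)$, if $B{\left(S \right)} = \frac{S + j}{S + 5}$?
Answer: $-31968$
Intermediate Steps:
$B{\left(S \right)} = \frac{4 + S}{5 + S}$ ($B{\left(S \right)} = \frac{S + 4}{S + 5} = \frac{4 + S}{5 + S}$)
$\left(-21\right) 148 B{\left(2 \right)} \left(-4\right) \left(-3\right) = \left(-21\right) 148 \frac{4 + 2}{5 + 2} \left(-4\right) \left(-3\right) = - 3108 \cdot \frac{1}{7} \cdot 6 \left(-4\right) \left(-3\right) = - 3108 \cdot \frac{6}{7} \left(-4\right) \left(-3\right) = - 3108 \left(\left(- \frac{24}{7}\right) \left(-3\right)\right) = \left(-3108\right) \frac{72}{7} = -31968$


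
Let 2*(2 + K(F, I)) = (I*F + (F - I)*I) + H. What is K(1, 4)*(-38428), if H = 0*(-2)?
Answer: 230568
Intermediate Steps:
H = 0
K(F, I) = -2 + F*I/2 + I*(F - I)/2 (K(F, I) = -2 + ((I*F + (F - I)*I) + 0)/2 = -2 + ((F*I + I*(F - I)) + 0)/2 = -2 + (F*I + I*(F - I))/2 = -2 + (F*I/2 + I*(F - I)/2) = -2 + F*I/2 + I*(F - I)/2)
K(1, 4)*(-38428) = (-2 - ½*4² + 1*4)*(-38428) = (-2 - ½*16 + 4)*(-38428) = (-2 - 8 + 4)*(-38428) = -6*(-38428) = 230568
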